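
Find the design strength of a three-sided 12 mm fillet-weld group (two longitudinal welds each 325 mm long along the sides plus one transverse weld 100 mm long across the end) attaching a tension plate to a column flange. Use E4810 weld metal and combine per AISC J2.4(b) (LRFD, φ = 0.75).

E48XX → F_EXX = 480 MPa.
t_e = 0.707 × 12 = 8.484 mm.
R_nwl = 0.6 × 480 × 8.484 × 650 × 10⁻³ = 1588 kN (longitudinal, 2 welds).
R_nwt = 0.6 × 480 × 8.484 × 100 × 10⁻³ = 244.3 kN (transverse, base value).
(i) R_nwl + R_nwt = 1833 kN; (ii) 0.85 R_nwl + 1.5 R_nwt = 1716 kN.
R_n = max = 1833 kN [governs: (i)]; φR_n = 1374 kN.

φR_n ≈ 1370 kN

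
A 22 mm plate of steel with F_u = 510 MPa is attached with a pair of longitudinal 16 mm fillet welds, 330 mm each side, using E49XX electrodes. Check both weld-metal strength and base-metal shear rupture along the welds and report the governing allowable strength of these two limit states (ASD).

R_n/Ω ≈ 1100 kN (weld metal governs)

E49XX → F_EXX = 490 MPa.
t_e = 0.707 × 16 = 11.31 mm; L = 660 mm.
Weld metal: R_n/Ω = (1/2.0) × 0.6 × 490 × 11.31 × 660 × 10⁻³ = 1097 kN.
Base metal (shear rupture): R_n/Ω = (1/2.0) × 0.6 × 510 × 22 × 660 × 10⁻³ = 2222 kN.
Governing: weld metal.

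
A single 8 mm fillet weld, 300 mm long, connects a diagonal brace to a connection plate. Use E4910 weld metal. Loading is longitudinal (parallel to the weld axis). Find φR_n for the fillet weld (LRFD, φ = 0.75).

E49XX → F_EXX = 490 MPa.
Effective throat t_e = 0.707 × 8 = 5.656 mm.
Total length L = 300 mm; A_we = 5.656 × 300 = 1697 mm².
F_nw = 0.6 F_EXX = 0.6 × 490 = 294 MPa.
φR_n = 0.75 × 294 × 1697 × 10⁻³ = 374.1 kN.

φR_n ≈ 374 kN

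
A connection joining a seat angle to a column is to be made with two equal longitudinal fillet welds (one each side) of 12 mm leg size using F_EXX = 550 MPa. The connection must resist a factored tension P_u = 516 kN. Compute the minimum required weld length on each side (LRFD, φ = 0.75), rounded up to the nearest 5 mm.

L = 125 mm on each side

Throat t_e = 0.707 × 12 = 8.484 mm.
φr_n = 0.75 × 0.6 × 550 × 8.484 × 10⁻³ = 2.1 kN/mm.
L_req = P_u / φr_n = 516 / 2.1 = 245.7 mm total.
Per side: 245.7 / 2 = 122.9 mm.
Round up → use L = 125 mm on each side.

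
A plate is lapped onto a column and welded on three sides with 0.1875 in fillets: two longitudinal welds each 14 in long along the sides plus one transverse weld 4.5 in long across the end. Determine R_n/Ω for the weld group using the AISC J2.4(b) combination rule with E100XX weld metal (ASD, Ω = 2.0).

R_n/Ω ≈ 129 kip

E100XX → F_EXX = 100 ksi.
t_e = 0.707 × 0.1875 = 0.1326 in.
R_nwl = 0.6 × 100 × 0.1326 × 28 = 222.7 kip (longitudinal, 2 welds).
R_nwt = 0.6 × 100 × 0.1326 × 4.5 = 35.79 kip (transverse, base value).
(i) R_nwl + R_nwt = 258.5 kip; (ii) 0.85 R_nwl + 1.5 R_nwt = 243 kip.
R_n = max = 258.5 kip [governs: (i)]; R_n/Ω = 129.2 kip.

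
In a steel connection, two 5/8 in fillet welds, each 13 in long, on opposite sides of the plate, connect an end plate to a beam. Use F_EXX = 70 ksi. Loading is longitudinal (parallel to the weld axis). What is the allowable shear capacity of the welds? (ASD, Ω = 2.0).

Effective throat t_e = 0.707 × 0.625 = 0.4419 in.
Total length L = 26 in; A_we = 0.4419 × 26 = 11.49 in².
F_nw = 0.6 F_EXX = 0.6 × 70 = 42 ksi.
R_n = 42 × 11.49 = 482.5 kips; R_n/Ω = 482.5/2.0 = 241.3 kips.

R_n/Ω ≈ 241 kips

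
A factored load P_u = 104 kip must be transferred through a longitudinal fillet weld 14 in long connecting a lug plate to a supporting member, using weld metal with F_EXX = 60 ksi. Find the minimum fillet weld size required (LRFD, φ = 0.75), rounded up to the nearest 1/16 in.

Total weld length L = 14 in.
Required throat t_e = P_u / (φ × 0.6 F_EXX × L) = 104 / (0.75 × 0.6 × 60 × 14) = 0.2751 in.
Required leg w = t_e / 0.707 = 0.3892 in → use 7/16 in.

w = 7/16 in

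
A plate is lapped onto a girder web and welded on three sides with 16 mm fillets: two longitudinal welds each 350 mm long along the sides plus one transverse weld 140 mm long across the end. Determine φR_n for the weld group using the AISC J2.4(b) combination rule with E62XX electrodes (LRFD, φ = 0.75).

φR_n ≈ 2650 kN

E62XX → F_EXX = 620 MPa.
t_e = 0.707 × 16 = 11.31 mm.
R_nwl = 0.6 × 620 × 11.31 × 700 × 10⁻³ = 2946 kN (longitudinal, 2 welds).
R_nwt = 0.6 × 620 × 11.31 × 140 × 10⁻³ = 589.1 kN (transverse, base value).
(i) R_nwl + R_nwt = 3535 kN; (ii) 0.85 R_nwl + 1.5 R_nwt = 3387 kN.
R_n = max = 3535 kN [governs: (i)]; φR_n = 2651 kN.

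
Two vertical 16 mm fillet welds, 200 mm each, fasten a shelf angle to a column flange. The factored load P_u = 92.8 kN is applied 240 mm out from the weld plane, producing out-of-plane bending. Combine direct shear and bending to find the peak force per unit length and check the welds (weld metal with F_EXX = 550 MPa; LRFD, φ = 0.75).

f_max ≈ 1690 N/mm; adequate

L_w = 2 × 200 = 400 mm; section modulus (unit throat) S = 2 × L²/6 = 13330 mm².
Direct shear f_v = P/L_w = 92.8×10³/400 = 232 N/mm.
Moment M = P × e = 92.8×10³ × 240 = 22272000 N·mm; bending f_b = M/S = 1670 N/mm.
f_max = √(f_v² + f_b²) = √(232² + 1670²) = 1686 N/mm.
φr_n = 0.75 × 0.6 × 550 × (0.707 × 16) = 2800 N/mm → adequate.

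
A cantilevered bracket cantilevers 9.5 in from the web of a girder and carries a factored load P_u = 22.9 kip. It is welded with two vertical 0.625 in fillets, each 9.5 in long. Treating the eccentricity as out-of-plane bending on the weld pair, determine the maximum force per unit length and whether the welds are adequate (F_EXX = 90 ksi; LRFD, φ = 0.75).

f_max ≈ 7.33 kip/in; adequate

L_w = 2 × 9.5 = 19 in; section modulus (unit throat) S = 2 × L²/6 = 30.08 in².
Direct shear f_v = P/L_w = 22.9/19 = 1.205 kip/in.
Moment M = P × e = 22.9 × 9.5 = 217.55 kip·in; bending f_b = M/S = 7.232 kip/in.
f_max = √(f_v² + f_b²) = √(1.205² + 7.232²) = 7.331 kip/in.
φr_n = 0.75 × 0.6 × 90 × (0.707 × 0.625) = 17.9 kip/in → adequate.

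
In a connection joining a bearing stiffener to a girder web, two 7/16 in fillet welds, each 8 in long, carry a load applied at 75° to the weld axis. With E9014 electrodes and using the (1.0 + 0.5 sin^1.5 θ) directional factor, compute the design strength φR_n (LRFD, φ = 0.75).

E90XX → F_EXX = 90 ksi.
t_e = 0.707 × 0.4375 = 0.3093 in; A_we = 0.3093 × 16 = 4.949 in².
Directional factor: 1.0 + 0.5 sin^1.5(75°) = 1.475.
F_nw = 0.6 × 90 × 1.475 = 79.63 ksi.
φR_n = 0.75 × 79.63 × 4.949 = 295.6 kip.

φR_n ≈ 296 kip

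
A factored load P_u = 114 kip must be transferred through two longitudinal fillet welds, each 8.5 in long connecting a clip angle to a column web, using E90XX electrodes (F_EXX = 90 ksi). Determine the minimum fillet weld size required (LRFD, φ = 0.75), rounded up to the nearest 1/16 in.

Total weld length L = 17 in.
Required throat t_e = P_u / (φ × 0.6 F_EXX × L) = 114 / (0.75 × 0.6 × 90 × 17) = 0.1656 in.
Required leg w = t_e / 0.707 = 0.2342 in → use 1/4 in.

w = 1/4 in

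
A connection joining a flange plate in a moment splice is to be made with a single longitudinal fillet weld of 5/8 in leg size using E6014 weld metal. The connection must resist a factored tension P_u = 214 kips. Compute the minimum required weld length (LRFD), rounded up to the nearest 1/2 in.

L = 18 in

E60XX → F_EXX = 60 ksi.
Throat t_e = 0.707 × 0.625 = 0.4419 in.
φr_n = 0.75 × 0.6 × 60 × 0.4419 = 11.93 kips/in.
L_req = P_u / φr_n = 214 / 11.93 = 17.94 in total.
Round up → use L = 18 in.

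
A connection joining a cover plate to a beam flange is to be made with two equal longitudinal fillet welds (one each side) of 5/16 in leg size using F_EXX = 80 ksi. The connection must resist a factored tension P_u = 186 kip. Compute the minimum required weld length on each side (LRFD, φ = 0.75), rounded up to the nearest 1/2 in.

Throat t_e = 0.707 × 0.3125 = 0.2209 in.
φr_n = 0.75 × 0.6 × 80 × 0.2209 = 7.954 kip/in.
L_req = P_u / φr_n = 186 / 7.954 = 23.39 in total.
Per side: 23.39 / 2 = 11.69 in.
Round up → use L = 12 in on each side.

L = 12 in on each side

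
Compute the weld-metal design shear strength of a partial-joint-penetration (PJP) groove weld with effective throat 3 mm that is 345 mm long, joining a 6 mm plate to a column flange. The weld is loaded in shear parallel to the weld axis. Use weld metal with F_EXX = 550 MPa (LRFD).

φR_n ≈ 256 kN

Effective throat (given) t_e = 3 mm.
A_we = 3 × 345 = 1035 mm².
F_nw = 0.6 F_EXX = 330 MPa.
φR_n = 0.75 × 330 × 1035 × 10⁻³ = 256.2 kN.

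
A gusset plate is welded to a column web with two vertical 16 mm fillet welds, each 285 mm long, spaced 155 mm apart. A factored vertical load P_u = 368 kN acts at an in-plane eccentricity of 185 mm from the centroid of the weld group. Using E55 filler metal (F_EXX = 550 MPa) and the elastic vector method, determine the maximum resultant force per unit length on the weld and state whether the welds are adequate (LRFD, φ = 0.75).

Total weld length L_w = 570 mm. Treat welds as unit-width lines.
Polar moment about centroid: J = 2[d³/12 + d(b/2)²] = 2[285³/12 + 285×77.5²] = 7282000 mm³.
Direct shear f_v = P/L_w = 368×10³ / 570 = 645.6 N/mm (vertical).
Torsion M = P·e = 368×10³ × 185 = 68080000 N·mm.
Critical point at (x, y) = (77.5, 142.5) from centroid. f_tx = M·y/J = 1332 N/mm; f_ty = M·x/J = 724.6 N/mm.
Resultant f_max = √[f_tx² + (f_v + f_ty)²] = √[1332² + (645.6 + 724.6)²] = 1911 N/mm.
Capacity per unit length: φr_n = 0.75 × 0.6 × 550 × (0.707 × 16) = 2800 N/mm.
1911 ≤ 2800 → adequate.

f_max ≈ 1910 N/mm; adequate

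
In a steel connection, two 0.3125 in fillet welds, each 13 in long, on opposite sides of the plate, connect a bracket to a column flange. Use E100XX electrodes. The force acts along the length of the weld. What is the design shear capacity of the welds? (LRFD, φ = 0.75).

E100XX → F_EXX = 100 ksi.
Effective throat t_e = 0.707 × 0.3125 = 0.2209 in.
Total length L = 26 in; A_we = 0.2209 × 26 = 5.744 in².
F_nw = 0.6 F_EXX = 0.6 × 100 = 60 ksi.
φR_n = 0.75 × 60 × 5.744 = 258.5 kips.

φR_n ≈ 258 kips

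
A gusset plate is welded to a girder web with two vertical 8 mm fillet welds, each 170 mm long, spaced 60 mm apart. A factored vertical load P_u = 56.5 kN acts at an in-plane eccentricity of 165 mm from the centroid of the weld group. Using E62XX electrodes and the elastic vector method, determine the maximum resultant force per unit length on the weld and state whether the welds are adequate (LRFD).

E62XX → F_EXX = 620 MPa.
Total weld length L_w = 340 mm. Treat welds as unit-width lines.
Polar moment about centroid: J = 2[d³/12 + d(b/2)²] = 2[170³/12 + 170×30²] = 1125000 mm³.
Direct shear f_v = P/L_w = 56.5×10³ / 340 = 166.2 N/mm (vertical).
Torsion M = P·e = 56.5×10³ × 165 = 9322500 N·mm.
Critical point at (x, y) = (30, 85) from centroid. f_tx = M·y/J = 704.5 N/mm; f_ty = M·x/J = 248.6 N/mm.
Resultant f_max = √[f_tx² + (f_v + f_ty)²] = √[704.5² + (166.2 + 248.6)²] = 817.5 N/mm.
Capacity per unit length: φr_n = 0.75 × 0.6 × 620 × (0.707 × 8) = 1578 N/mm.
817.5 ≤ 1578 → adequate.

f_max ≈ 818 N/mm; adequate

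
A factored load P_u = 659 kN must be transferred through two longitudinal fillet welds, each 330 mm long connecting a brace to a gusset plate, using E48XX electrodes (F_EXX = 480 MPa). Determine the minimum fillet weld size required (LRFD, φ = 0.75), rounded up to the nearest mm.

w = 7 mm

Total weld length L = 660 mm.
Required throat t_e = P_u / (φ × 0.6 F_EXX × L) = 659 / (0.75 × 0.6 × 480 × 660 × 10⁻³) = 4.623 mm.
Required leg w = t_e / 0.707 = 6.538 mm → use 7 mm.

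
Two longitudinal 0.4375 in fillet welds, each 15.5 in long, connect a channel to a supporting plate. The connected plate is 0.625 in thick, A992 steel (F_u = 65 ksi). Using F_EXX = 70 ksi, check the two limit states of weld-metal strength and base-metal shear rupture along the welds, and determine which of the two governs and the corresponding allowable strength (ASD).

R_n/Ω ≈ 201 kips (weld metal governs)

t_e = 0.707 × 0.4375 = 0.3093 in; L = 31 in.
Weld metal: R_n/Ω = (1/2.0) × 0.6 × 70 × 0.3093 × 31 = 201.4 kips.
Base metal (shear rupture): R_n/Ω = (1/2.0) × 0.6 × 65 × 0.625 × 31 = 377.8 kips.
Governing: weld metal.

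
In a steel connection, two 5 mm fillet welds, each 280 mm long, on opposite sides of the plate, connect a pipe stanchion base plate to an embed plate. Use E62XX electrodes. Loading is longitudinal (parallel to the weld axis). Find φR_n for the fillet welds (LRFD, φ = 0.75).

E62XX → F_EXX = 620 MPa.
Effective throat t_e = 0.707 × 5 = 3.535 mm.
Total length L = 560 mm; A_we = 3.535 × 560 = 1980 mm².
F_nw = 0.6 F_EXX = 0.6 × 620 = 372 MPa.
φR_n = 0.75 × 372 × 1980 × 10⁻³ = 552.3 kN.

φR_n ≈ 552 kN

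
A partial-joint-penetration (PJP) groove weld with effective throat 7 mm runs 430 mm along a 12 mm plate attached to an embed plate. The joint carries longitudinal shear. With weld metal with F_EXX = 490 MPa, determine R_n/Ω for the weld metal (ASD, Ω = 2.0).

R_n/Ω ≈ 442 kN

Effective throat (given) t_e = 7 mm.
A_we = 7 × 430 = 3010 mm².
F_nw = 0.6 F_EXX = 294 MPa.
R_n/Ω = (294 × 3010) / 2.0 × 10⁻³ = 442.5 kN.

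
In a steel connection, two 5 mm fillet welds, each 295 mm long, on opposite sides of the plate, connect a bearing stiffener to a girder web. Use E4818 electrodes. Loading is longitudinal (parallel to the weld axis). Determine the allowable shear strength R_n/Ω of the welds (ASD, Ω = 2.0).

E48XX → F_EXX = 480 MPa.
Effective throat t_e = 0.707 × 5 = 3.535 mm.
Total length L = 590 mm; A_we = 3.535 × 590 = 2086 mm².
F_nw = 0.6 F_EXX = 0.6 × 480 = 288 MPa.
R_n = 288 × 2086 × 10⁻³ = 600.7 kN; R_n/Ω = 600.7/2.0 = 300.3 kN.

R_n/Ω ≈ 300 kN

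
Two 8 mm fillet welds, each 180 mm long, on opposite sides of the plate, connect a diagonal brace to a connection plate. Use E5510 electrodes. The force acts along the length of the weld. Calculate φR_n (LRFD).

φR_n ≈ 504 kN

E55XX → F_EXX = 550 MPa.
Effective throat t_e = 0.707 × 8 = 5.656 mm.
Total length L = 360 mm; A_we = 5.656 × 360 = 2036 mm².
F_nw = 0.6 F_EXX = 0.6 × 550 = 330 MPa.
φR_n = 0.75 × 330 × 2036 × 10⁻³ = 503.9 kN.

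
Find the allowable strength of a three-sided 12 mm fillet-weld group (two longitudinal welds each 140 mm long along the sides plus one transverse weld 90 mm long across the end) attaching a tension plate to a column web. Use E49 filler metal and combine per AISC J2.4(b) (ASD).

R_n/Ω ≈ 465 kN

E49XX → F_EXX = 490 MPa.
t_e = 0.707 × 12 = 8.484 mm.
R_nwl = 0.6 × 490 × 8.484 × 280 × 10⁻³ = 698.4 kN (longitudinal, 2 welds).
R_nwt = 0.6 × 490 × 8.484 × 90 × 10⁻³ = 224.5 kN (transverse, base value).
(i) R_nwl + R_nwt = 922.9 kN; (ii) 0.85 R_nwl + 1.5 R_nwt = 930.4 kN.
R_n = max = 930.4 kN [governs: (ii)]; R_n/Ω = 465.2 kN.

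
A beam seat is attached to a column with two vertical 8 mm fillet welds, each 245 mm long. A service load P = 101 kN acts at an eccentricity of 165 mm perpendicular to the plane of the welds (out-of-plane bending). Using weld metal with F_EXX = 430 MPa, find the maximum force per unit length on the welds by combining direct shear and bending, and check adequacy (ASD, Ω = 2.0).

L_w = 2 × 245 = 490 mm; section modulus (unit throat) S = 2 × L²/6 = 20010 mm².
Direct shear f_v = P/L_w = 101×10³/490 = 206.1 N/mm.
Moment M = P × e = 101×10³ × 165 = 16665000 N·mm; bending f_b = M/S = 832.9 N/mm.
f_max = √(f_v² + f_b²) = √(206.1² + 832.9²) = 858 N/mm.
r_n/Ω = (1/2.0) × 0.6 × 430 × (0.707 × 8) = 729.6 N/mm → NOT adequate.

f_max ≈ 858 N/mm; NOT adequate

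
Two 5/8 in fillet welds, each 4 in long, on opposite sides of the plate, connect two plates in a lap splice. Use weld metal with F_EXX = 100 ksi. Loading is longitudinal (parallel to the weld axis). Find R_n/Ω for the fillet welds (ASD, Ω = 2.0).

R_n/Ω ≈ 106 kip

Effective throat t_e = 0.707 × 0.625 = 0.4419 in.
Total length L = 8 in; A_we = 0.4419 × 8 = 3.535 in².
F_nw = 0.6 F_EXX = 0.6 × 100 = 60 ksi.
R_n = 60 × 3.535 = 212.1 kip; R_n/Ω = 212.1/2.0 = 106 kip.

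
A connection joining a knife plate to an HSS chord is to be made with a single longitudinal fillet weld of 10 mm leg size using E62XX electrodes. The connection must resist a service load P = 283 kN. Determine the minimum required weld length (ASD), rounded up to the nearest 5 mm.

E62XX → F_EXX = 620 MPa.
Throat t_e = 0.707 × 10 = 7.07 mm.
r_n/Ω = (0.6 × 620 × 7.07) / 2.0 = 1315 N/mm = 1.315 kN/mm.
L_req = P / (r_n/Ω) = 283 / 1.315 = 215.2 mm total.
Round up → use L = 220 mm.

L = 220 mm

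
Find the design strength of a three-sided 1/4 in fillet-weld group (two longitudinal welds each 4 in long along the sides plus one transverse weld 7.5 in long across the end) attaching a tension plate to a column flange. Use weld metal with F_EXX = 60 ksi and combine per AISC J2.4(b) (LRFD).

t_e = 0.707 × 0.25 = 0.1767 in.
R_nwl = 0.6 × 60 × 0.1767 × 8 = 50.9 kips (longitudinal, 2 welds).
R_nwt = 0.6 × 60 × 0.1767 × 7.5 = 47.72 kips (transverse, base value).
(i) R_nwl + R_nwt = 98.63 kips; (ii) 0.85 R_nwl + 1.5 R_nwt = 114.9 kips.
R_n = max = 114.9 kips [governs: (ii)]; φR_n = 86.14 kips.

φR_n ≈ 86.1 kips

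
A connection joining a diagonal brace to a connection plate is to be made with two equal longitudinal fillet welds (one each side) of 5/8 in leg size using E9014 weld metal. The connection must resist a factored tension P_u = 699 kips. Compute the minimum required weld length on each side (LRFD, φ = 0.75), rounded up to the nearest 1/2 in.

E90XX → F_EXX = 90 ksi.
Throat t_e = 0.707 × 0.625 = 0.4419 in.
φr_n = 0.75 × 0.6 × 90 × 0.4419 = 17.9 kips/in.
L_req = P_u / φr_n = 699 / 17.9 = 39.06 in total.
Per side: 39.06 / 2 = 19.53 in.
Round up → use L = 20 in on each side.

L = 20 in on each side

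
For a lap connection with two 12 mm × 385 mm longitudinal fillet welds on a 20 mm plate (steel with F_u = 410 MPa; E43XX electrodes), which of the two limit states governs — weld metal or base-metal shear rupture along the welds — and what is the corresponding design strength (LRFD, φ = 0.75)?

φR_n ≈ 1260 kN (weld metal governs)

E43XX → F_EXX = 430 MPa.
t_e = 0.707 × 12 = 8.484 mm; L = 770 mm.
Weld metal: φR_n = 0.75 × 0.6 × 430 × 8.484 × 770 × 10⁻³ = 1264 kN.
Base metal (shear rupture): φR_n = 0.75 × 0.6 × 410 × 20 × 770 × 10⁻³ = 2841 kN.
Governing: weld metal.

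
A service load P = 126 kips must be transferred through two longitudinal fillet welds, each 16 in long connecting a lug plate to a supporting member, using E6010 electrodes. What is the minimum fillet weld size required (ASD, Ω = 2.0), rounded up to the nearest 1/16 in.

w = 5/16 in

E60XX → F_EXX = 60 ksi.
Total weld length L = 32 in.
Required throat t_e = P × Ω / (0.6 F_EXX × L) = 126 × 2.0 / (0.6 × 60 × 32) = 0.2188 in.
Required leg w = t_e / 0.707 = 0.3094 in → use 5/16 in.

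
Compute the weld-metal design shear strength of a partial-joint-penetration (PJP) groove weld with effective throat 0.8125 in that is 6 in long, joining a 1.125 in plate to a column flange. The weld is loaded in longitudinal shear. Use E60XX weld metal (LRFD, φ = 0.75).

E60XX → F_EXX = 60 ksi.
Effective throat (given) t_e = 0.8125 in.
A_we = 0.8125 × 6 = 4.875 in².
F_nw = 0.6 F_EXX = 36 ksi.
φR_n = 0.75 × 36 × 4.875 = 131.6 kips.

φR_n ≈ 132 kips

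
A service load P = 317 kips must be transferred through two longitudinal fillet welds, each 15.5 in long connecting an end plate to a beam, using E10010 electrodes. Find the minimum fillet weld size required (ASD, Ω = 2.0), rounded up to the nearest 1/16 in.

w = 1/2 in

E100XX → F_EXX = 100 ksi.
Total weld length L = 31 in.
Required throat t_e = P × Ω / (0.6 F_EXX × L) = 317 × 2.0 / (0.6 × 100 × 31) = 0.3409 in.
Required leg w = t_e / 0.707 = 0.4821 in → use 1/2 in.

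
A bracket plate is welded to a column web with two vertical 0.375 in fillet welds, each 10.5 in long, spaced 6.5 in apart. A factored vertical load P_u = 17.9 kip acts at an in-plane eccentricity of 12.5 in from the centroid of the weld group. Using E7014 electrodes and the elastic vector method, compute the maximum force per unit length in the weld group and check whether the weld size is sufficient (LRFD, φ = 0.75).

E70XX → F_EXX = 70 ksi.
Total weld length L_w = 21 in. Treat welds as unit-width lines.
Polar moment about centroid: J = 2[d³/12 + d(b/2)²] = 2[10.5³/12 + 10.5×3.25²] = 414.8 in³.
Direct shear f_v = P/L_w = 17.9 / 21 = 0.8524 kip/in (vertical).
Torsion M = P·e = 17.9 × 12.5 = 223.75 kip·in.
Critical point at (x, y) = (3.25, 5.25) from centroid. f_tx = M·y/J = 2.832 kip/in; f_ty = M·x/J = 1.753 kip/in.
Resultant f_max = √[f_tx² + (f_v + f_ty)²] = √[2.832² + (0.8524 + 1.753)²] = 3.849 kip/in.
Capacity per unit length: φr_n = 0.75 × 0.6 × 70 × (0.707 × 0.375) = 8.351 kip/in.
3.849 ≤ 8.351 → adequate.

f_max ≈ 3.85 kip/in; adequate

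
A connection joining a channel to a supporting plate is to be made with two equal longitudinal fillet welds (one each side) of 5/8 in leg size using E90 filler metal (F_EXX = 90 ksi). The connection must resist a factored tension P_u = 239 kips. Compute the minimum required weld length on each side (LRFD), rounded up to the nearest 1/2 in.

Throat t_e = 0.707 × 0.625 = 0.4419 in.
φr_n = 0.75 × 0.6 × 90 × 0.4419 = 17.9 kips/in.
L_req = P_u / φr_n = 239 / 17.9 = 13.35 in total.
Per side: 13.35 / 2 = 6.677 in.
Round up → use L = 7 in on each side.

L = 7 in on each side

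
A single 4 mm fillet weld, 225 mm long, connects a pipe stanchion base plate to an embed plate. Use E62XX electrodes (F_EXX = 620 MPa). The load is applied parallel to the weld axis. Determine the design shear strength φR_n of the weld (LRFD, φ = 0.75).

φR_n ≈ 178 kN

Effective throat t_e = 0.707 × 4 = 2.828 mm.
Total length L = 225 mm; A_we = 2.828 × 225 = 636.3 mm².
F_nw = 0.6 F_EXX = 0.6 × 620 = 372 MPa.
φR_n = 0.75 × 372 × 636.3 × 10⁻³ = 177.5 kN.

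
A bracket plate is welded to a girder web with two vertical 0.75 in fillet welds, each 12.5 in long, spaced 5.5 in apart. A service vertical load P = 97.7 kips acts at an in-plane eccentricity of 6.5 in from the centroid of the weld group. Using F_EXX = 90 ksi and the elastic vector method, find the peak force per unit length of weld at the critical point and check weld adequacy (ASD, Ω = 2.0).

f_max ≈ 10.6 kip/in; adequate

Total weld length L_w = 25 in. Treat welds as unit-width lines.
Polar moment about centroid: J = 2[d³/12 + d(b/2)²] = 2[12.5³/12 + 12.5×2.75²] = 514.6 in³.
Direct shear f_v = P/L_w = 97.7 / 25 = 3.908 kip/in (vertical).
Torsion M = P·e = 97.7 × 6.5 = 635.05 kip·in.
Critical point at (x, y) = (2.75, 6.25) from centroid. f_tx = M·y/J = 7.713 kip/in; f_ty = M·x/J = 3.394 kip/in.
Resultant f_max = √[f_tx² + (f_v + f_ty)²] = √[7.713² + (3.908 + 3.394)²] = 10.62 kip/in.
Capacity per unit length: r_n/Ω = (1/2.0) × 0.6 × 90 × (0.707 × 0.75) = 14.32 kip/in.
10.62 ≤ 14.32 → adequate.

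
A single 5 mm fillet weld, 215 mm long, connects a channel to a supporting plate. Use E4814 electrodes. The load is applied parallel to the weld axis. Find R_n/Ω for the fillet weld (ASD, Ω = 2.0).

R_n/Ω ≈ 109 kN

E48XX → F_EXX = 480 MPa.
Effective throat t_e = 0.707 × 5 = 3.535 mm.
Total length L = 215 mm; A_we = 3.535 × 215 = 760 mm².
F_nw = 0.6 F_EXX = 0.6 × 480 = 288 MPa.
R_n = 288 × 760 × 10⁻³ = 218.9 kN; R_n/Ω = 218.9/2.0 = 109.4 kN.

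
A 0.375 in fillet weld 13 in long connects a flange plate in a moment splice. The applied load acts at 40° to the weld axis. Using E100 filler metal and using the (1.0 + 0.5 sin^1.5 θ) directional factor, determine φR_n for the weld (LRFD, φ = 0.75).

φR_n ≈ 195 kips

E100XX → F_EXX = 100 ksi.
t_e = 0.707 × 0.375 = 0.2651 in; A_we = 0.2651 × 13 = 3.447 in².
Directional factor: 1.0 + 0.5 sin^1.5(40°) = 1.258.
F_nw = 0.6 × 100 × 1.258 = 75.46 ksi.
φR_n = 0.75 × 75.46 × 3.447 = 195.1 kips.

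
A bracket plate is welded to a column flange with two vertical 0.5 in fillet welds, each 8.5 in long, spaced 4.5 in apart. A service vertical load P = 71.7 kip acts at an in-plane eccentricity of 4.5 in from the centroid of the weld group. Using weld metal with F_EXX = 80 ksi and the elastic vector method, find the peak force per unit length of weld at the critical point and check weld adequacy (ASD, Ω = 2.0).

Total weld length L_w = 17 in. Treat welds as unit-width lines.
Polar moment about centroid: J = 2[d³/12 + d(b/2)²] = 2[8.5³/12 + 8.5×2.25²] = 188.4 in³.
Direct shear f_v = P/L_w = 71.7 / 17 = 4.218 kip/in (vertical).
Torsion M = P·e = 71.7 × 4.5 = 322.65 kip·in.
Critical point at (x, y) = (2.25, 4.25) from centroid. f_tx = M·y/J = 7.278 kip/in; f_ty = M·x/J = 3.853 kip/in.
Resultant f_max = √[f_tx² + (f_v + f_ty)²] = √[7.278² + (4.218 + 3.853)²] = 10.87 kip/in.
Capacity per unit length: r_n/Ω = (1/2.0) × 0.6 × 80 × (0.707 × 0.5) = 8.484 kip/in.
10.87 > 8.484 → NOT adequate.

f_max ≈ 10.9 kip/in; NOT adequate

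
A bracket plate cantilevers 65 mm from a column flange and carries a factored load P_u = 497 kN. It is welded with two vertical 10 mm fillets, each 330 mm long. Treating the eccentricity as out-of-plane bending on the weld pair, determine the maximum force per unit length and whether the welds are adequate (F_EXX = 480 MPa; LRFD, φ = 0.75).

f_max ≈ 1170 N/mm; adequate

L_w = 2 × 330 = 660 mm; section modulus (unit throat) S = 2 × L²/6 = 36300 mm².
Direct shear f_v = P/L_w = 497×10³/660 = 753 N/mm.
Moment M = P × e = 497×10³ × 65 = 32305000 N·mm; bending f_b = M/S = 889.9 N/mm.
f_max = √(f_v² + f_b²) = √(753² + 889.9²) = 1166 N/mm.
φr_n = 0.75 × 0.6 × 480 × (0.707 × 10) = 1527 N/mm → adequate.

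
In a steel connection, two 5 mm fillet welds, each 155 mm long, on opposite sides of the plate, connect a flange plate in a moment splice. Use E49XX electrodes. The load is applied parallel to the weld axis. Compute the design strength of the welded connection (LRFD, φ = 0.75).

φR_n ≈ 242 kN

E49XX → F_EXX = 490 MPa.
Effective throat t_e = 0.707 × 5 = 3.535 mm.
Total length L = 310 mm; A_we = 3.535 × 310 = 1096 mm².
F_nw = 0.6 F_EXX = 0.6 × 490 = 294 MPa.
φR_n = 0.75 × 294 × 1096 × 10⁻³ = 241.6 kN.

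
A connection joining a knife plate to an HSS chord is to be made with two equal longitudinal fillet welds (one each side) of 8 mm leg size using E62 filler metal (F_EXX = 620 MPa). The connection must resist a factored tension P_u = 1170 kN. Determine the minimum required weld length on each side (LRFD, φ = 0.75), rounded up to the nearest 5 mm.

Throat t_e = 0.707 × 8 = 5.656 mm.
φr_n = 0.75 × 0.6 × 620 × 5.656 × 10⁻³ = 1.578 kN/mm.
L_req = P_u / φr_n = 1170 / 1.578 = 741.4 mm total.
Per side: 741.4 / 2 = 370.7 mm.
Round up → use L = 375 mm on each side.

L = 375 mm on each side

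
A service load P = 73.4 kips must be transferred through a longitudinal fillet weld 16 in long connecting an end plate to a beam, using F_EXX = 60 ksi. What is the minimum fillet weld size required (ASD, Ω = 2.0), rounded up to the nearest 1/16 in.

w = 3/8 in

Total weld length L = 16 in.
Required throat t_e = P × Ω / (0.6 F_EXX × L) = 73.4 × 2.0 / (0.6 × 60 × 16) = 0.2549 in.
Required leg w = t_e / 0.707 = 0.3605 in → use 3/8 in.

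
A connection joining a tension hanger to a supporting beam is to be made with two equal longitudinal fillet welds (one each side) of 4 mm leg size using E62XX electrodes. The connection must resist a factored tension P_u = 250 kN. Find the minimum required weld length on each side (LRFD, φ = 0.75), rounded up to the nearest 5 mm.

L = 160 mm on each side

E62XX → F_EXX = 620 MPa.
Throat t_e = 0.707 × 4 = 2.828 mm.
φr_n = 0.75 × 0.6 × 620 × 2.828 × 10⁻³ = 0.789 kN/mm.
L_req = P_u / φr_n = 250 / 0.789 = 316.9 mm total.
Per side: 316.9 / 2 = 158.4 mm.
Round up → use L = 160 mm on each side.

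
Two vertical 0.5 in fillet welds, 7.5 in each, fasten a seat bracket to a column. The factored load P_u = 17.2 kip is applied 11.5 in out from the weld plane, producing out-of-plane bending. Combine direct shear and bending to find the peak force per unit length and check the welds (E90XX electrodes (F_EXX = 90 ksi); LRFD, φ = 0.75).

L_w = 2 × 7.5 = 15 in; section modulus (unit throat) S = 2 × L²/6 = 18.75 in².
Direct shear f_v = P/L_w = 17.2/15 = 1.147 kip/in.
Moment M = P × e = 17.2 × 11.5 = 197.8 kip·in; bending f_b = M/S = 10.55 kip/in.
f_max = √(f_v² + f_b²) = √(1.147² + 10.55²) = 10.61 kip/in.
φr_n = 0.75 × 0.6 × 90 × (0.707 × 0.5) = 14.32 kip/in → adequate.

f_max ≈ 10.6 kip/in; adequate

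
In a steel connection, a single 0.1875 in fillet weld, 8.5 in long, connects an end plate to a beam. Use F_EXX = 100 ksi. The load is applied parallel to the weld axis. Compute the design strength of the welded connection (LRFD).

Effective throat t_e = 0.707 × 0.1875 = 0.1326 in.
Total length L = 8.5 in; A_we = 0.1326 × 8.5 = 1.127 in².
F_nw = 0.6 F_EXX = 0.6 × 100 = 60 ksi.
φR_n = 0.75 × 60 × 1.127 = 50.71 kip.

φR_n ≈ 50.7 kip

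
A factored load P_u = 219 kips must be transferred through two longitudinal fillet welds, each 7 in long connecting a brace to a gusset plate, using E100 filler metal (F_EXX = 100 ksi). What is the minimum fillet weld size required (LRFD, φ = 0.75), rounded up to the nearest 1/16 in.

Total weld length L = 14 in.
Required throat t_e = P_u / (φ × 0.6 F_EXX × L) = 219 / (0.75 × 0.6 × 100 × 14) = 0.3476 in.
Required leg w = t_e / 0.707 = 0.4917 in → use 1/2 in.

w = 1/2 in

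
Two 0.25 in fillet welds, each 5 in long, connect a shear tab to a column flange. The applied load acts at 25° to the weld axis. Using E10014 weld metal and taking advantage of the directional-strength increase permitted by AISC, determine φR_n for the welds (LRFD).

E100XX → F_EXX = 100 ksi.
t_e = 0.707 × 0.25 = 0.1767 in; A_we = 0.1767 × 10 = 1.767 in².
Directional factor: 1.0 + 0.5 sin^1.5(25°) = 1.137.
F_nw = 0.6 × 100 × 1.137 = 68.24 ksi.
φR_n = 0.75 × 68.24 × 1.767 = 90.46 kip.

φR_n ≈ 90.5 kip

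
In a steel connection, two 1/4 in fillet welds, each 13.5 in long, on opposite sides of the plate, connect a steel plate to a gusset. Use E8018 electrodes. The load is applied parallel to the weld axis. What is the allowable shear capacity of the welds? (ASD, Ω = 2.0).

E80XX → F_EXX = 80 ksi.
Effective throat t_e = 0.707 × 0.25 = 0.1767 in.
Total length L = 27 in; A_we = 0.1767 × 27 = 4.772 in².
F_nw = 0.6 F_EXX = 0.6 × 80 = 48 ksi.
R_n = 48 × 4.772 = 229.1 kips; R_n/Ω = 229.1/2.0 = 114.5 kips.

R_n/Ω ≈ 115 kips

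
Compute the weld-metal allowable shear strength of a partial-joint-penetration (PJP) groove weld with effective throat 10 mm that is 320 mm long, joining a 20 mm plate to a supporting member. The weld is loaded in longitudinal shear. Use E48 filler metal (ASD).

E48XX → F_EXX = 480 MPa.
Effective throat (given) t_e = 10 mm.
A_we = 10 × 320 = 3200 mm².
F_nw = 0.6 F_EXX = 288 MPa.
R_n/Ω = (288 × 3200) / 2.0 × 10⁻³ = 460.8 kN.

R_n/Ω ≈ 461 kN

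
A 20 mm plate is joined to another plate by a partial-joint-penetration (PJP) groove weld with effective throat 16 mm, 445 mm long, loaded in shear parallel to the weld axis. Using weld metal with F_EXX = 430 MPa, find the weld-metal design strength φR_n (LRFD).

Effective throat (given) t_e = 16 mm.
A_we = 16 × 445 = 7120 mm².
F_nw = 0.6 F_EXX = 258 MPa.
φR_n = 0.75 × 258 × 7120 × 10⁻³ = 1378 kN.

φR_n ≈ 1380 kN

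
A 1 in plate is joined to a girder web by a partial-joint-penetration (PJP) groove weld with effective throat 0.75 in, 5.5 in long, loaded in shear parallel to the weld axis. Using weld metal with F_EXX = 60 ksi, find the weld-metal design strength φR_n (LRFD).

φR_n ≈ 111 kips

Effective throat (given) t_e = 0.75 in.
A_we = 0.75 × 5.5 = 4.125 in².
F_nw = 0.6 F_EXX = 36 ksi.
φR_n = 0.75 × 36 × 4.125 = 111.4 kips.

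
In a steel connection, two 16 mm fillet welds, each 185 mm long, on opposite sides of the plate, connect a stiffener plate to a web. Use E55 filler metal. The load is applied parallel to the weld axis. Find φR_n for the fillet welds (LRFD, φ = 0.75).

E55XX → F_EXX = 550 MPa.
Effective throat t_e = 0.707 × 16 = 11.31 mm.
Total length L = 370 mm; A_we = 11.31 × 370 = 4185 mm².
F_nw = 0.6 F_EXX = 0.6 × 550 = 330 MPa.
φR_n = 0.75 × 330 × 4185 × 10⁻³ = 1036 kN.

φR_n ≈ 1040 kN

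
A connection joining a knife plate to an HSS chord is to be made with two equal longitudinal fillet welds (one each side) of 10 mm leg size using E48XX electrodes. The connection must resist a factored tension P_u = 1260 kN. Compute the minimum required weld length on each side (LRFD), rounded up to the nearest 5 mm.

E48XX → F_EXX = 480 MPa.
Throat t_e = 0.707 × 10 = 7.07 mm.
φr_n = 0.75 × 0.6 × 480 × 7.07 × 10⁻³ = 1.527 kN/mm.
L_req = P_u / φr_n = 1260 / 1.527 = 825.1 mm total.
Per side: 825.1 / 2 = 412.5 mm.
Round up → use L = 415 mm on each side.

L = 415 mm on each side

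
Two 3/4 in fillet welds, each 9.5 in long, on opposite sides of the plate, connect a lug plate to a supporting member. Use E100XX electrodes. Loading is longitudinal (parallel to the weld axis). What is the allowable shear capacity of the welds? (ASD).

E100XX → F_EXX = 100 ksi.
Effective throat t_e = 0.707 × 0.75 = 0.5302 in.
Total length L = 19 in; A_we = 0.5302 × 19 = 10.07 in².
F_nw = 0.6 F_EXX = 0.6 × 100 = 60 ksi.
R_n = 60 × 10.07 = 604.5 kips; R_n/Ω = 604.5/2.0 = 302.2 kips.

R_n/Ω ≈ 302 kips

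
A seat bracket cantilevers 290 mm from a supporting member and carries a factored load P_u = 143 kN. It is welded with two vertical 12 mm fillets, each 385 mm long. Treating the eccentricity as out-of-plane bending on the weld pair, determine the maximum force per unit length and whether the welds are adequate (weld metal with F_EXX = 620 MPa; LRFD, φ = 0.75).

f_max ≈ 860 N/mm; adequate

L_w = 2 × 385 = 770 mm; section modulus (unit throat) S = 2 × L²/6 = 49410 mm².
Direct shear f_v = P/L_w = 143×10³/770 = 185.7 N/mm.
Moment M = P × e = 143×10³ × 290 = 41470000 N·mm; bending f_b = M/S = 839.3 N/mm.
f_max = √(f_v² + f_b²) = √(185.7² + 839.3²) = 859.6 N/mm.
φr_n = 0.75 × 0.6 × 620 × (0.707 × 12) = 2367 N/mm → adequate.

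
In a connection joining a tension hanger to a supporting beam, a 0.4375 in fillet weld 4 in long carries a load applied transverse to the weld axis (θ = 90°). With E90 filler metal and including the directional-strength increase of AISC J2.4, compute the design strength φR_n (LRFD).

E90XX → F_EXX = 90 ksi.
t_e = 0.707 × 0.4375 = 0.3093 in; A_we = 0.3093 × 4 = 1.237 in².
Directional factor: 1.0 + 0.5 sin^1.5(90°) = 1.5.
F_nw = 0.6 × 90 × 1.5 = 81 ksi.
φR_n = 0.75 × 81 × 1.237 = 75.16 kips.

φR_n ≈ 75.2 kips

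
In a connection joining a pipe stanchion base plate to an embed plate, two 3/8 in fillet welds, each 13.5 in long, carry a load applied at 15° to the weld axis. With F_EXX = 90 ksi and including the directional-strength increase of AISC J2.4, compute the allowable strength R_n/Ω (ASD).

R_n/Ω ≈ 206 kip

t_e = 0.707 × 0.375 = 0.2651 in; A_we = 0.2651 × 27 = 7.158 in².
Directional factor: 1.0 + 0.5 sin^1.5(15°) = 1.066.
F_nw = 0.6 × 90 × 1.066 = 57.56 ksi.
R_n/Ω = (57.56 × 7.158) / 2.0 = 206 kip.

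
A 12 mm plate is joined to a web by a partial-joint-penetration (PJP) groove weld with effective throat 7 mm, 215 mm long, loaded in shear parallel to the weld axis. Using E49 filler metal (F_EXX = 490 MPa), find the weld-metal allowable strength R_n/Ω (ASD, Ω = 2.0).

R_n/Ω ≈ 221 kN

Effective throat (given) t_e = 7 mm.
A_we = 7 × 215 = 1505 mm².
F_nw = 0.6 F_EXX = 294 MPa.
R_n/Ω = (294 × 1505) / 2.0 × 10⁻³ = 221.2 kN.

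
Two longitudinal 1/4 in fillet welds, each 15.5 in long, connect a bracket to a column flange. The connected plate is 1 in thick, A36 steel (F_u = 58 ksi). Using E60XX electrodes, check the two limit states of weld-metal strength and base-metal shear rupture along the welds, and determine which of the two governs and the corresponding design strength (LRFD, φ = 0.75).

φR_n ≈ 148 kips (weld metal governs)

E60XX → F_EXX = 60 ksi.
t_e = 0.707 × 0.25 = 0.1767 in; L = 31 in.
Weld metal: φR_n = 0.75 × 0.6 × 60 × 0.1767 × 31 = 147.9 kips.
Base metal (shear rupture): φR_n = 0.75 × 0.6 × 58 × 1 × 31 = 809.1 kips.
Governing: weld metal.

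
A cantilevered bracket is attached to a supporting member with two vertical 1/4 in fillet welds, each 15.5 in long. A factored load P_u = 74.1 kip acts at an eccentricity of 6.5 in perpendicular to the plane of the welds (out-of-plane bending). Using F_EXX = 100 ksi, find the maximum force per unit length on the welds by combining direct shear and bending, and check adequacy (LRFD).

f_max ≈ 6.47 kip/in; adequate

L_w = 2 × 15.5 = 31 in; section modulus (unit throat) S = 2 × L²/6 = 80.08 in².
Direct shear f_v = P/L_w = 74.1/31 = 2.39 kip/in.
Moment M = P × e = 74.1 × 6.5 = 481.65 kip·in; bending f_b = M/S = 6.014 kip/in.
f_max = √(f_v² + f_b²) = √(2.39² + 6.014²) = 6.472 kip/in.
φr_n = 0.75 × 0.6 × 100 × (0.707 × 0.25) = 7.954 kip/in → adequate.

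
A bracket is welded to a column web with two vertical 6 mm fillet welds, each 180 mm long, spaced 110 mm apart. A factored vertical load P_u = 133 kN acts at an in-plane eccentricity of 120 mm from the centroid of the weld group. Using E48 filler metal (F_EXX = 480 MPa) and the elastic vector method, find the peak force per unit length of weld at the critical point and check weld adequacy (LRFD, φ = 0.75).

f_max ≈ 1060 N/mm; NOT adequate

Total weld length L_w = 360 mm. Treat welds as unit-width lines.
Polar moment about centroid: J = 2[d³/12 + d(b/2)²] = 2[180³/12 + 180×55²] = 2061000 mm³.
Direct shear f_v = P/L_w = 133×10³ / 360 = 369.4 N/mm (vertical).
Torsion M = P·e = 133×10³ × 120 = 15960000 N·mm.
Critical point at (x, y) = (55, 90) from centroid. f_tx = M·y/J = 696.9 N/mm; f_ty = M·x/J = 425.9 N/mm.
Resultant f_max = √[f_tx² + (f_v + f_ty)²] = √[696.9² + (369.4 + 425.9)²] = 1058 N/mm.
Capacity per unit length: φr_n = 0.75 × 0.6 × 480 × (0.707 × 6) = 916.3 N/mm.
1058 > 916.3 → NOT adequate.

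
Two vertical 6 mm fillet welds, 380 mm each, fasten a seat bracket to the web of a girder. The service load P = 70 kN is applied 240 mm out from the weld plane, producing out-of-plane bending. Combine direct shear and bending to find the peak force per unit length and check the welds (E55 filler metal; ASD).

E55XX → F_EXX = 550 MPa.
L_w = 2 × 380 = 760 mm; section modulus (unit throat) S = 2 × L²/6 = 48130 mm².
Direct shear f_v = P/L_w = 70×10³/760 = 92.11 N/mm.
Moment M = P × e = 70×10³ × 240 = 16800000 N·mm; bending f_b = M/S = 349 N/mm.
f_max = √(f_v² + f_b²) = √(92.11² + 349²) = 361 N/mm.
r_n/Ω = (1/2.0) × 0.6 × 550 × (0.707 × 6) = 699.9 N/mm → adequate.

f_max ≈ 361 N/mm; adequate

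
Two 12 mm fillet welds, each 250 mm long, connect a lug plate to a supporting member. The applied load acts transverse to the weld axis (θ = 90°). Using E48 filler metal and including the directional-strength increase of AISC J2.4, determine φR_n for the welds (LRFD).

φR_n ≈ 1370 kN

E48XX → F_EXX = 480 MPa.
t_e = 0.707 × 12 = 8.484 mm; A_we = 8.484 × 500 = 4242 mm².
Directional factor: 1.0 + 0.5 sin^1.5(90°) = 1.5.
F_nw = 0.6 × 480 × 1.5 = 432 MPa.
φR_n = 0.75 × 432 × 4242 × 10⁻³ = 1374 kN.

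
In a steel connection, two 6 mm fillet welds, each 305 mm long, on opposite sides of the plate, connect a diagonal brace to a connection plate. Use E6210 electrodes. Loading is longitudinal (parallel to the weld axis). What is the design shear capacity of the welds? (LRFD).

φR_n ≈ 722 kN

E62XX → F_EXX = 620 MPa.
Effective throat t_e = 0.707 × 6 = 4.242 mm.
Total length L = 610 mm; A_we = 4.242 × 610 = 2588 mm².
F_nw = 0.6 F_EXX = 0.6 × 620 = 372 MPa.
φR_n = 0.75 × 372 × 2588 × 10⁻³ = 721.9 kN.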